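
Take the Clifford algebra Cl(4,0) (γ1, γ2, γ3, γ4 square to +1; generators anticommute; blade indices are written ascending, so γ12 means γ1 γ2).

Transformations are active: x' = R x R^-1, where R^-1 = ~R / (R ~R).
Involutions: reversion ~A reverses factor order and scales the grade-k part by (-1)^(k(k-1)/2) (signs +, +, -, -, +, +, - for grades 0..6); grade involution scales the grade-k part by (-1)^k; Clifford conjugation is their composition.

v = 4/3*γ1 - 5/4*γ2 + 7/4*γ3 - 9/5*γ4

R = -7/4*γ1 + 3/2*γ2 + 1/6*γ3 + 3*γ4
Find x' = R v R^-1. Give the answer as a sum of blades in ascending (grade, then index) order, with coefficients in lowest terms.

~R = -7/4*γ1 + 3/2*γ2 + 1/6*γ3 + 3*γ4, and R ~R = 2065/144, so R^-1 = ~R / (2065/144).
R v = -559/60 + 3/16*γ12 - 473/144*γ13 - 17/20*γ14 + 17/6*γ23 + 21/20*γ24 - 111/20*γ34
Answer: 4162/4425*γ1 - 28871/41300*γ2 - 81219/41300*γ3 - 21663/10325*γ4


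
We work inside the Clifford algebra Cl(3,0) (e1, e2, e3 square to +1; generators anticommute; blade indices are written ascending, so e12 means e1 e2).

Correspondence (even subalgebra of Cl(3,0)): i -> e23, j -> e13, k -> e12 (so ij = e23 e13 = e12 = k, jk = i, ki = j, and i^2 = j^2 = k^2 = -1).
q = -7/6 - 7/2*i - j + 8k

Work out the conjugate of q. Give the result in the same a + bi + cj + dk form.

In blades: q = -7/6 + 8*e12 - e13 - 7/2*e23.
Quaternion conjugation is reversion on the even subalgebra: the scalar is fixed and every grade-2 blade flips sign, giving -7/6 - 8*e12 + e13 + 7/2*e23; translating back:
Answer: -7/6 + 7/2*i + j - 8k


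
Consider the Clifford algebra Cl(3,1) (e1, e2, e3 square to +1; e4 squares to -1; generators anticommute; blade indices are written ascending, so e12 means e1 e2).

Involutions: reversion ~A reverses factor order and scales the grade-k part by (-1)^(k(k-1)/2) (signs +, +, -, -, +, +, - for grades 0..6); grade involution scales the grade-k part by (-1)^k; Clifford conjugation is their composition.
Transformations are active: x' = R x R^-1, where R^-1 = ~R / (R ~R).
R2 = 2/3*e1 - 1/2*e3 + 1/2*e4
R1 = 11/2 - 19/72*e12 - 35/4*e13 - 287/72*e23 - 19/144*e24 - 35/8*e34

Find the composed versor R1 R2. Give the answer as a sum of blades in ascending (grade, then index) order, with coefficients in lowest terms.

Distribute over the terms of R2 (each basis-blade product reordered to ascending indices, repeated generators contracted through their squares):
R1 (2/3*e1) = 11/3*e1 + 19/108*e2 + 35/6*e3 - 287/108*e123 - 19/216*e124 - 35/12*e134
R1 (-1/2*e3) = 35/8*e1 + 287/144*e2 - 11/4*e3 - 35/16*e4 + 19/144*e123 - 19/288*e234
R1 (1/2*e4) = 19/288*e2 + 35/16*e3 + 11/4*e4 - 19/144*e124 - 35/8*e134 - 287/144*e234
Summing the partial products and collecting blades:
Answer: 193/24*e1 + 1931/864*e2 + 253/48*e3 + 9/16*e4 - 1091/432*e123 - 95/432*e124 - 175/24*e134 - 593/288*e234


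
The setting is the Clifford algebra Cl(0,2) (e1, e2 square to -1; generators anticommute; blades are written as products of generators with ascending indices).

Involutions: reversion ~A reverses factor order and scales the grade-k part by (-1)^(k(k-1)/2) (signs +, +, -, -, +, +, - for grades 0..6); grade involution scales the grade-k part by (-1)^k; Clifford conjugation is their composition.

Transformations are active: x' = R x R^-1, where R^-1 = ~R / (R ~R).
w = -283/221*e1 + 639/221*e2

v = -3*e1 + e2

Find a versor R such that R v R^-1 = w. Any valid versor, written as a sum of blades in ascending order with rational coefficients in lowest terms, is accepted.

R = v + w = -946/221*e1 + 860/221*e2 works: the equal norms (-10) guarantee its sandwich swaps v into w.
Answer: -946/221*e1 + 860/221*e2


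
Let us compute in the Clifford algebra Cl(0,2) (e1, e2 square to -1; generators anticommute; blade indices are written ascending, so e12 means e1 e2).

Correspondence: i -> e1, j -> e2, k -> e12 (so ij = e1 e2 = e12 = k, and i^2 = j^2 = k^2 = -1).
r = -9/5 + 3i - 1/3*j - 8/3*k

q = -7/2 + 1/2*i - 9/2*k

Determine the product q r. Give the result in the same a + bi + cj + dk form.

In blades: q = -7/2 + 1/2*e1 - 9/2*e12, r = -9/5 + 3*e1 - 1/3*e2 - 8/3*e12.
Distribute q over r term by term (generator squares from the signature, products reordered to ascending indices): (-7/2)*r = 63/10 - 21/2*e1 + 7/6*e2 + 28/3*e12; (1/2*e1)*r = -3/2 - 9/10*e1 + 4/3*e2 - 1/6*e12; (-9/2*e12)*r = -12 - 3/2*e1 - 27/2*e2 + 81/10*e12.
Sum: -36/5 - 129/10*e1 - 11*e2 + 259/15*e12; translating back through the correspondence:
Answer: -36/5 - 129/10*i - 11j + 259/15*k


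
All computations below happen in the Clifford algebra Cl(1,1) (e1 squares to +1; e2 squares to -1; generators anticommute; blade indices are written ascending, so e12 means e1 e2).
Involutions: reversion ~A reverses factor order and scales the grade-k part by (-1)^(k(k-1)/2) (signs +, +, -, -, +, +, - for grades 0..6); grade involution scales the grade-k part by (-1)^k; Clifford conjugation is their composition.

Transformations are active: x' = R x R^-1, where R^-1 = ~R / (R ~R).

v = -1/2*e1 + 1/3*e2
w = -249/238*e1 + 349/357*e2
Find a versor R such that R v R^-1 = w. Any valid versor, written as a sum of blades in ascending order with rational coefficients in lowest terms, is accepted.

R = v + w = -184/119*e1 + 156/119*e2 works: the equal norms (5/36) guarantee its sandwich swaps v into w.
Answer: -184/119*e1 + 156/119*e2


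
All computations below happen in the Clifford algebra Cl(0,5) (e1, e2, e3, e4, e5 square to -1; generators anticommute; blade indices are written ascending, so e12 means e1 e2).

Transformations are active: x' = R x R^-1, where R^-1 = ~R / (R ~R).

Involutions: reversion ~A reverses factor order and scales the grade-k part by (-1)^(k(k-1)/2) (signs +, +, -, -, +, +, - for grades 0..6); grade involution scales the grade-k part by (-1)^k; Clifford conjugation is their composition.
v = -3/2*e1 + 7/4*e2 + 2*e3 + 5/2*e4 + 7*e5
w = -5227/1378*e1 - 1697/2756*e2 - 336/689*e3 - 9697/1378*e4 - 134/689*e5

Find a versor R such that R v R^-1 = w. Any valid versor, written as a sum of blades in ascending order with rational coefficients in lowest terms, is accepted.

Take R = v + w = -3647/689*e1 + 1563/1378*e2 + 1042/689*e3 - 3126/689*e4 + 4689/689*e5. Because q(v) = q(w) = -1033/16, conjugation by R sends v exactly to w.
Answer: -3647/689*e1 + 1563/1378*e2 + 1042/689*e3 - 3126/689*e4 + 4689/689*e5


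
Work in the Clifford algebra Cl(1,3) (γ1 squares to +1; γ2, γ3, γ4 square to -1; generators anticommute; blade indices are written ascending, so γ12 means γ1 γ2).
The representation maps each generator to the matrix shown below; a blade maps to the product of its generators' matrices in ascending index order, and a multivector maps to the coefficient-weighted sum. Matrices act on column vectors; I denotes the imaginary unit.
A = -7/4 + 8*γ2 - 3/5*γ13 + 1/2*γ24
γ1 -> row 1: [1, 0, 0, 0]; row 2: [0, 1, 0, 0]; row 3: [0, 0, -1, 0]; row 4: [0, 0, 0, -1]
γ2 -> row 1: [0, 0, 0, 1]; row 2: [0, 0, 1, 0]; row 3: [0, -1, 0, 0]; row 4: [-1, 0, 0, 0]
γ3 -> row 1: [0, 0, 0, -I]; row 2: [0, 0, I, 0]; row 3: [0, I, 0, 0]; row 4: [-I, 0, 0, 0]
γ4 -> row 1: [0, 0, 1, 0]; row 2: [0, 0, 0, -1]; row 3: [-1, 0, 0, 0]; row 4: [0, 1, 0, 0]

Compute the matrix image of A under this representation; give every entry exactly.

Bivector images (products of the table entries): rho(γ13) = rho(γ1)rho(γ3) = row 1: [0, 0, 0, -I]; row 2: [0, 0, I, 0]; row 3: [0, -I, 0, 0]; row 4: [I, 0, 0, 0]; rho(γ24) = rho(γ2)rho(γ4) = row 1: [0, 1, 0, 0]; row 2: [-1, 0, 0, 0]; row 3: [0, 0, 0, 1]; row 4: [0, 0, -1, 0].
M = (-7/4)*1 + (8)*rho(γ2) + (-3/5)*rho(γ13) + (1/2)*rho(γ24), summed entrywise (1 is the identity matrix):
Answer: row 1: [-7/4, 1/2, 0, 8 + 3*I/5]; row 2: [-1/2, -7/4, 8 - 3*I/5, 0]; row 3: [0, -8 + 3*I/5, -7/4, 1/2]; row 4: [-8 - 3*I/5, 0, -1/2, -7/4]


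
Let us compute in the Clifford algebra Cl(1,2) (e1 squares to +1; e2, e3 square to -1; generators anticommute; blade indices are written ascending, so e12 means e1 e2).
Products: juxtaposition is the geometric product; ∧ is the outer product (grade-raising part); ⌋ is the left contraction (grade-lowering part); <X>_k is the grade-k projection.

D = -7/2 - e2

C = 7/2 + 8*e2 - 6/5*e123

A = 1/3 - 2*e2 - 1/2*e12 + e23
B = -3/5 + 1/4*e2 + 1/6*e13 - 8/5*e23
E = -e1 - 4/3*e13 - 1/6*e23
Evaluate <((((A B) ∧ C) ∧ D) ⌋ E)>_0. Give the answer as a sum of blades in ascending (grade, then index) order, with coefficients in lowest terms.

step 1: 19/10 + 1/8*e1 + 77/60*e2 - 59/20*e3 + 2/15*e12 - 67/90*e13 - 21/20*e23 + 1/3*e123
step 2: 133/20 + 7/16*e1 + 2363/120*e2 - 413/40*e3 + 22/15*e12 - 469/180*e13 + 797/40*e23 + 2179/450*e123
step 3: -931/40 - 49/32*e1 - 18137/240*e2 + 2891/80*e3 - 1337/240*e12 + 3283/360*e13 - 1281/16*e23 - 2933/150*e123
step 4: -51779/2160 - 2989/120*e1 - 2891/480*e2 - 15197/1440*e3 + 931/30*e13 + 931/240*e23
step 5: -51779/2160
Answer: -51779/2160


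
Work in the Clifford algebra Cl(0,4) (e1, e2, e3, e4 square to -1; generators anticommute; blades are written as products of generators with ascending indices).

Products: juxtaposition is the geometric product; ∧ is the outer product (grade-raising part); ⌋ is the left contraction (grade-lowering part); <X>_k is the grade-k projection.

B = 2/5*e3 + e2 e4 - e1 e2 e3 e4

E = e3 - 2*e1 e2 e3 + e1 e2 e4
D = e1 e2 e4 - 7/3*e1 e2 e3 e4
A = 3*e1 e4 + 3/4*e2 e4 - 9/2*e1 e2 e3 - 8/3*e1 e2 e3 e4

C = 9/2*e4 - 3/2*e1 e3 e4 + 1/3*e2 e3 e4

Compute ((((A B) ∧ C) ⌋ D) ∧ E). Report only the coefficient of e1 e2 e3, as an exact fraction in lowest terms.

step 1: 23/12 + 9/2*e4 + 24/5*e1 e2 - 41/12*e1 e3 + 3*e2 e3 - 16/15*e1 e2 e4 - 57/10*e1 e3 e4 - 3/10*e2 e3 e4
step 2: 69/8*e4 + 108/5*e1 e2 e4 - 73/4*e1 e3 e4 + 509/36*e2 e3 e4
step 3: 108/5 + 3563/108*e1 + 511/12*e2 + 252/5*e3 - 69/8*e1 e2 - 161/8*e1 e2 e3
step 4: 108/5*e3 + 3563/108*e1 e3 + 511/12*e2 e3 - 2073/40*e1 e2 e3 + 108/5*e1 e2 e4 + 252/5*e1 e2 e3 e4
Answer: -2073/40


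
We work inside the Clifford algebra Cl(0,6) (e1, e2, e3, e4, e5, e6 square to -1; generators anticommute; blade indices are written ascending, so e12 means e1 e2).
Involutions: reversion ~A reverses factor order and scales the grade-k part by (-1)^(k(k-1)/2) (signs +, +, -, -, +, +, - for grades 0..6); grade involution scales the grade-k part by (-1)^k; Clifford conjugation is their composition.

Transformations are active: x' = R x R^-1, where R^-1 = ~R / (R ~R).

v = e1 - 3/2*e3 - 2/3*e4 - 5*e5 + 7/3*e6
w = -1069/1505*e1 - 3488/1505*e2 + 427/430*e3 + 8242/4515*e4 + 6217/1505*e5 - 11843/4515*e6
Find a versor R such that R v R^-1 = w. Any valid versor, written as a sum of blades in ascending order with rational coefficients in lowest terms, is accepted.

Since q(v) = q(w) = -1229/36, the sum R = v + w = 436/1505*e1 - 3488/1505*e2 - 109/215*e3 + 1744/1505*e4 - 1308/1505*e5 - 436/1505*e6 does the job whenever invertible.
Answer: 436/1505*e1 - 3488/1505*e2 - 109/215*e3 + 1744/1505*e4 - 1308/1505*e5 - 436/1505*e6


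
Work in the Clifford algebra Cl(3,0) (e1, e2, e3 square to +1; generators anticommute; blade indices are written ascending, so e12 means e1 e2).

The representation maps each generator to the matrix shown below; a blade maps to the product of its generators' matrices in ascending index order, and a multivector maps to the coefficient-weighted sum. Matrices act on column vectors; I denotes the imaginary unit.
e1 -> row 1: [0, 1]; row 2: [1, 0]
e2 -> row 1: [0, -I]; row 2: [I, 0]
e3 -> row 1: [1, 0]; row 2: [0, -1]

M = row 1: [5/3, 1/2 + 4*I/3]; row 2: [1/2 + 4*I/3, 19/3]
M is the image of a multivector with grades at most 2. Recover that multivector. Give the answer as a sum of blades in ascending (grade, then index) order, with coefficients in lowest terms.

Method: 1, rho(e1), rho(e2), rho(e3) form a trace-orthogonal basis of the 2x2 complex matrices (tr(X Y) = 2 if X = Y, else 0), so M = m0*1 + m1*rho(e1) + m2*rho(e2) + m3*rho(e3) with m0 = tr(M)/2 = 4, m1 = tr(M rho(e1))/2 = 1/2 + 4*I/3, m2 = tr(M rho(e2))/2 = 0, m3 = tr(M rho(e3))/2 = -7/3.
Multiplying table entries, the bivector images are rho(e12) = I*rho(e3), rho(e13) = -I*rho(e2), rho(e23) = I*rho(e1); with real blade coefficients the real parts of m0..m3 are the coefficients of 1, e1, e2, e3 and the imaginary parts give the bivectors (e23: Im m1, e13: -Im m2, e12: Im m3).
Answer: 4 + 1/2*e1 - 7/3*e3 + 4/3*e23


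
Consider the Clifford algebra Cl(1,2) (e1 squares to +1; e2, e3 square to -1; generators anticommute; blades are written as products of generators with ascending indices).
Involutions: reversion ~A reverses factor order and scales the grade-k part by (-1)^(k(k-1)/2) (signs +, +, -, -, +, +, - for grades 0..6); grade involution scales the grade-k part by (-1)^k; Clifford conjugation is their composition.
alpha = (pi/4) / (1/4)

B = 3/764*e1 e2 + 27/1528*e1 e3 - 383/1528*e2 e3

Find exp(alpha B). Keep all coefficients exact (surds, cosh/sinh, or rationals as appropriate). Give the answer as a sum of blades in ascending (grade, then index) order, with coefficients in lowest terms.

B^2 term by term: the squares give (3/764)^2*(e1 e2)^2 + (27/1528)^2*(e1 e3)^2 + (-383/1528)^2*(e2 e3)^2 = 9/583696*(+1) + 729/2334784*(+1) + 146689/2334784*(-1) = -1/16 (each basis 2-blade squares to minus the product of its generators' squares); cross terms between blades sharing an index anticommute and cancel. So B^2 = -1/16.
B^2 = -1/16 — B^2 < 0, so the exponential closes trigonometrically: l = 1/4, alpha*l = pi/4, so exp(alpha B) = cos(pi/4) + (sin(pi/4)/(1/4))*B = sqrt(2)/2 + (2*sqrt(2))*B.
Answer: sqrt(2)/2 + 3*sqrt(2)/382*e1 e2 + 27*sqrt(2)/764*e1 e3 - 383*sqrt(2)/764*e2 e3


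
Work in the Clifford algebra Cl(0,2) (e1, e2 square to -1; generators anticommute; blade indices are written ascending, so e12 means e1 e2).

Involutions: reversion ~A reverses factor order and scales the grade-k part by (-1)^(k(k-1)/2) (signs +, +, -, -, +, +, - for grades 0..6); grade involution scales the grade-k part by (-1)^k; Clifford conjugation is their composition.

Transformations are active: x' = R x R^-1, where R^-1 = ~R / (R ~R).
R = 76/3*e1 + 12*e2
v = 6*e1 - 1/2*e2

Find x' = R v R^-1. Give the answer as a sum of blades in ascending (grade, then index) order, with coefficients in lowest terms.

~R = 76/3*e1 + 12*e2, and R ~R = -7072/9, so R^-1 = ~R / (-7072/9).
R v = -146 - 254/3*e12
Answer: 1509/442*e1 + 1096/221*e2


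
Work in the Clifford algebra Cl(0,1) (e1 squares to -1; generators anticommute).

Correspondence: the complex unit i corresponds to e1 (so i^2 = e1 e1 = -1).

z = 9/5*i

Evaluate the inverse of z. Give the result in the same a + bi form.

In blades: z = 9/5*e1.
With qbar = -9/5*e1 (scalar fixed, mapped units negated), z qbar = 81/25 (the sum of squared coefficients), so z^-1 = qbar / (81/25) = -5/9*e1; translating back:
Answer: -5/9*i


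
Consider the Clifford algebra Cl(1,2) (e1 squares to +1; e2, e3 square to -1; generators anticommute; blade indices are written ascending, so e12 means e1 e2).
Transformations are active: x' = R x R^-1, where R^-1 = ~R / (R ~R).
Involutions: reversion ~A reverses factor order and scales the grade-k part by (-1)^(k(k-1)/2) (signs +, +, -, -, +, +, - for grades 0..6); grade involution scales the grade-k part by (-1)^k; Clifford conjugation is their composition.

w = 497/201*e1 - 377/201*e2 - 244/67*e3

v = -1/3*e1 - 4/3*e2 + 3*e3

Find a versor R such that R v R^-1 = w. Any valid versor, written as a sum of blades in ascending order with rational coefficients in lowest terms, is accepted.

Here q(v) = q(w) = -32/3; the classical choice R = v + w = 430/201*e1 - 215/67*e2 - 43/67*e3 then realises v -> w under the sandwich.
Answer: 430/201*e1 - 215/67*e2 - 43/67*e3


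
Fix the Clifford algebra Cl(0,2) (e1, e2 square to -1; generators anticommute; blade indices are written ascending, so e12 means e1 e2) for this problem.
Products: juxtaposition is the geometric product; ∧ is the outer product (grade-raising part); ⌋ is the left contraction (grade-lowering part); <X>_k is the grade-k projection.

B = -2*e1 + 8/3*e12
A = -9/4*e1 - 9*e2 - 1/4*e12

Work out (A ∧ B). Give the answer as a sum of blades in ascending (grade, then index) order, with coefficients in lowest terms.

step 1: -18*e12
Answer: -18*e12


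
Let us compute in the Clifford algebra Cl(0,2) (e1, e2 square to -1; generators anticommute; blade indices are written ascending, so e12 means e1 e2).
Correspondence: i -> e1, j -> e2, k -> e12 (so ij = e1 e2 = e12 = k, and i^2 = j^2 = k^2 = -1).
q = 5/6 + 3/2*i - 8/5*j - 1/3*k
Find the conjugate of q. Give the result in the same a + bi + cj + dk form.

In blades: q = 5/6 + 3/2*e1 - 8/5*e2 - 1/3*e12.
Conjugation here is Clifford conjugation: the scalar is fixed and the grade-1 and grade-2 blades all flip sign, giving 5/6 - 3/2*e1 + 8/5*e2 + 1/3*e12; translating back:
Answer: 5/6 - 3/2*i + 8/5*j + 1/3*k


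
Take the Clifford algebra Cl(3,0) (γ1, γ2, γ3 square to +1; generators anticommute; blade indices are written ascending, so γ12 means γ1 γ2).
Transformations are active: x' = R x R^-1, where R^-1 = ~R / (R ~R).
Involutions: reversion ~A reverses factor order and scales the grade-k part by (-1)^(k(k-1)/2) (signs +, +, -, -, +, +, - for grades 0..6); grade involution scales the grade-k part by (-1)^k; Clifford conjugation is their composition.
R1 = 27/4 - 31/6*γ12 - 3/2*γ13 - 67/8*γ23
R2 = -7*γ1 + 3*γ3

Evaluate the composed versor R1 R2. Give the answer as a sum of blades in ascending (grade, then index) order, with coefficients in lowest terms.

Distribute over the terms of R2 (each basis-blade product reordered to ascending indices, repeated generators contracted through their squares):
R1 (-7*γ1) = -189/4*γ1 - 217/6*γ2 - 21/2*γ3 + 469/8*γ123
R1 (3*γ3) = -9/2*γ1 - 201/8*γ2 + 81/4*γ3 - 31/2*γ123
Summing the partial products and collecting blades:
Answer: -207/4*γ1 - 1471/24*γ2 + 39/4*γ3 + 345/8*γ123


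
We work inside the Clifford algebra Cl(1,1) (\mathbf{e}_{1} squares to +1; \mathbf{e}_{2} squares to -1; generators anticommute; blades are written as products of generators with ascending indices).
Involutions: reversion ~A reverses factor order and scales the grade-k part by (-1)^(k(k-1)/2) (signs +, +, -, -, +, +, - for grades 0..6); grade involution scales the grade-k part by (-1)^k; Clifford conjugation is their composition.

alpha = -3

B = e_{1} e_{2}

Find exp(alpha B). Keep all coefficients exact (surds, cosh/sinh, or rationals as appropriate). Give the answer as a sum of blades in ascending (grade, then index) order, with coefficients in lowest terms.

B^2 = (1)^2*(e_{1} e_{2})^2 = 1*(+1) = 1 (a basis 2-blade squares to minus the product of its generators' squares).
B^2 = 1 — the series telescopes hyperbolically here: l = 1, alpha*l = -3, so exp(alpha B) = cosh(-3) + (sinh(-3)/1)*B = \cosh{\left(3 \right)} + (- \sinh{\left(3 \right)})*B.
Answer: \cosh{\left(3 \right)} - \sinh{\left(3 \right)} e_{1} e_{2}


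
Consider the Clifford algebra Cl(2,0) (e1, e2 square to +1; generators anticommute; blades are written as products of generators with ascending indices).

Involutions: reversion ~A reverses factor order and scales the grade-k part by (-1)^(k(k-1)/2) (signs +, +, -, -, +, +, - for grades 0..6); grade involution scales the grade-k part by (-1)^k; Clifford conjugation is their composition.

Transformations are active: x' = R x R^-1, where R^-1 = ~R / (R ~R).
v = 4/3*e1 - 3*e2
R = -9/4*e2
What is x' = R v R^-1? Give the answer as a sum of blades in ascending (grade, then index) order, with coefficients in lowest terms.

~R = -9/4*e2, and R ~R = 81/16, so R^-1 = ~R / (81/16).
R v = 27/4 + 3*e1 e2
Answer: -4/3*e1 - 3*e2


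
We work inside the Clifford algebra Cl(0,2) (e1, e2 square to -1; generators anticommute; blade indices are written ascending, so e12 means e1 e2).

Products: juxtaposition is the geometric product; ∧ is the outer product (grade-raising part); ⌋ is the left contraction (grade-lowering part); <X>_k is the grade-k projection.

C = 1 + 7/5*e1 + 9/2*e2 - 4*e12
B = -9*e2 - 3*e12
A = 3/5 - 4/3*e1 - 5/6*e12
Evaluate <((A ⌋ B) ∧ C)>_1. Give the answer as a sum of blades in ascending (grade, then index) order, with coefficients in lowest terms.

step 1: -5/2 - 47/5*e2 - 9/5*e12
step 2: -5/2 - 7/2*e1 - 413/20*e2 + 534/25*e12
step 3: -7/2*e1 - 413/20*e2
Answer: -7/2*e1 - 413/20*e2


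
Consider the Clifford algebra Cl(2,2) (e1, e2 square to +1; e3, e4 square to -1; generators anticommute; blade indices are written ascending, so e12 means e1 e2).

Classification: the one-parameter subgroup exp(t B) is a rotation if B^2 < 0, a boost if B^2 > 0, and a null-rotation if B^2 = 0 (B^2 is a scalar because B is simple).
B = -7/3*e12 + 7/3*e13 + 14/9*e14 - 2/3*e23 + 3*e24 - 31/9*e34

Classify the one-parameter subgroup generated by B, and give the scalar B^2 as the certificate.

B^2 term by term: the squares give (-7/3)^2*(e12)^2 + (7/3)^2*(e13)^2 + (14/9)^2*(e14)^2 + (-2/3)^2*(e23)^2 + (3)^2*(e24)^2 + (-31/9)^2*(e34)^2 = 49/9*(-1) + 49/9*(+1) + 196/81*(+1) + 4/9*(+1) + 9*(+1) + 961/81*(-1) = 0 (each basis 2-blade squares to minus the product of its generators' squares); cross terms between blades sharing an index anticommute and cancel; the commuting (index-disjoint) pairs give grade-4 terms 2*c*c'*(blade product), which cancel blade by blade — e1234: 434/27 - 14 - 56/27 = 0 — confirming B is simple. So B^2 = 0.
Answer: null-rotation, certificate B^2 = 0. Why this suffices: the scalar 0 survives any versor conjugation, so its sign alone determines the class however B is presented.


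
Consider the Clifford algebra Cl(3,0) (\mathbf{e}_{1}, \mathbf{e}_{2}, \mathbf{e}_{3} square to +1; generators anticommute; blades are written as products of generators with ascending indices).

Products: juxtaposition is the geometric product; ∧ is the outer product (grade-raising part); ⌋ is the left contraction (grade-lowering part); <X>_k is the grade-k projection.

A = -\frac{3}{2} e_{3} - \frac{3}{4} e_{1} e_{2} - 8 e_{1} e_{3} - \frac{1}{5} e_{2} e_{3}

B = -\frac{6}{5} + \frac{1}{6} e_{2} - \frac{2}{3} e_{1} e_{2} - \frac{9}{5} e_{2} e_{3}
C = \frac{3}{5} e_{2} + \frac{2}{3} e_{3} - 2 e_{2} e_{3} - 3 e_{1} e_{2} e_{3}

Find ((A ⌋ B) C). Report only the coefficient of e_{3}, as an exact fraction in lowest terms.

step 1: -\frac{43}{50} - \frac{27}{10} e_{2}
step 2: -\frac{81}{50} - \frac{129}{250} e_{2} + \frac{362}{75} e_{3} - \frac{81}{10} e_{1} e_{3} - \frac{2}{25} e_{2} e_{3} + \frac{129}{50} e_{1} e_{2} e_{3}
Answer: \frac{362}{75}


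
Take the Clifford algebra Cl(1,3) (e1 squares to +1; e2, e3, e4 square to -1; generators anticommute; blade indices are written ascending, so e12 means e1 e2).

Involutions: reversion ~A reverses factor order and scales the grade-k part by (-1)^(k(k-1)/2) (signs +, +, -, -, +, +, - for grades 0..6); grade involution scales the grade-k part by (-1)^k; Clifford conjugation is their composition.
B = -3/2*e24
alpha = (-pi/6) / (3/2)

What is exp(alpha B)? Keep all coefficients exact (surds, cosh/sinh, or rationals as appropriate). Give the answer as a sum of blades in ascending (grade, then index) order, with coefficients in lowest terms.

B^2 = (-3/2)^2*(e24)^2 = 9/4*(-1) = -9/4 (a basis 2-blade squares to minus the product of its generators' squares).
B^2 = -9/4 — B^2 < 0, so the exponential closes trigonometrically: l = 3/2, alpha*l = -pi/6, so exp(alpha B) = cos(-pi/6) + (sin(-pi/6)/(3/2))*B = sqrt(3)/2 + (-1/3)*B.
Answer: sqrt(3)/2 + 1/2*e24


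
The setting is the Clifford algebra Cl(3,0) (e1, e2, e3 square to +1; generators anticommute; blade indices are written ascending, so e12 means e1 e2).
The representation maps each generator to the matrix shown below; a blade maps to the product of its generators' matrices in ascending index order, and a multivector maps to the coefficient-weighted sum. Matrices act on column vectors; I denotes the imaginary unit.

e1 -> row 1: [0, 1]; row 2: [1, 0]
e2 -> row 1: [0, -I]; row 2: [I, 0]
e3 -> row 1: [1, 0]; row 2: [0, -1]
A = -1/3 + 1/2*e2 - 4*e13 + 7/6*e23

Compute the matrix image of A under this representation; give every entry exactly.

Bivector images (products of the table entries): rho(e13) = rho(e1)rho(e3) = row 1: [0, -1]; row 2: [1, 0]; rho(e23) = rho(e2)rho(e3) = row 1: [0, I]; row 2: [I, 0].
M = (-1/3)*1 + (1/2)*rho(e2) + (-4)*rho(e13) + (7/6)*rho(e23), summed entrywise (1 is the identity matrix):
Answer: row 1: [-1/3, 4 + 2*I/3]; row 2: [-4 + 5*I/3, -1/3]


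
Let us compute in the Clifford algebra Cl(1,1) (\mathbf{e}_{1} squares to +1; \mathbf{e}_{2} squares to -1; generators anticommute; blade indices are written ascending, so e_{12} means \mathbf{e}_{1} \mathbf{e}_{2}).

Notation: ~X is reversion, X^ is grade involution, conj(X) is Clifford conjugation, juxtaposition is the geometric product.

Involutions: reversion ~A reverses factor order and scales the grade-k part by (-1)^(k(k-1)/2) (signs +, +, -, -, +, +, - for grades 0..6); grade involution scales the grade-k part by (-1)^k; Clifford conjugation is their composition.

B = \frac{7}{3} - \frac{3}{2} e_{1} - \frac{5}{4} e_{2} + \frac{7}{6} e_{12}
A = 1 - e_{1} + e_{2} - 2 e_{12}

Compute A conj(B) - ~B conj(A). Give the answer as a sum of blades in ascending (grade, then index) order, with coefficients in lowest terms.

first term: \frac{23}{12} + \frac{1}{2} e_{1} + \frac{31}{4} e_{2} - \frac{103}{12} e_{12}
second term: -\frac{11}{4} - \frac{17}{6} e_{1} - \frac{65}{12} e_{2} + \frac{25}{4} e_{12}
Answer: \frac{14}{3} + \frac{10}{3} e_{1} + \frac{79}{6} e_{2} - \frac{89}{6} e_{12}


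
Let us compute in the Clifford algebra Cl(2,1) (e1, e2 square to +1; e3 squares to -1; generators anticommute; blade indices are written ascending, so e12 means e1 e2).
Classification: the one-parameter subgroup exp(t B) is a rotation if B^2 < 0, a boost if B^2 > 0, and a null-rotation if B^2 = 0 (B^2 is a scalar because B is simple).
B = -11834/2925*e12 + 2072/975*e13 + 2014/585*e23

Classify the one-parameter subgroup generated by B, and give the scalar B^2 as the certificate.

B^2 term by term: the squares give (-11834/2925)^2*(e12)^2 + (2072/975)^2*(e13)^2 + (2014/585)^2*(e23)^2 = 140043556/8555625*(-1) + 4293184/950625*(+1) + 4056196/342225*(+1) = 0 (each basis 2-blade squares to minus the product of its generators' squares); cross terms between blades sharing an index anticommute and cancel. So B^2 = 0.
Answer: null-rotation, certificate B^2 = 0. Because 0 is invariant under every versor sandwich, the classification follows from its sign alone.


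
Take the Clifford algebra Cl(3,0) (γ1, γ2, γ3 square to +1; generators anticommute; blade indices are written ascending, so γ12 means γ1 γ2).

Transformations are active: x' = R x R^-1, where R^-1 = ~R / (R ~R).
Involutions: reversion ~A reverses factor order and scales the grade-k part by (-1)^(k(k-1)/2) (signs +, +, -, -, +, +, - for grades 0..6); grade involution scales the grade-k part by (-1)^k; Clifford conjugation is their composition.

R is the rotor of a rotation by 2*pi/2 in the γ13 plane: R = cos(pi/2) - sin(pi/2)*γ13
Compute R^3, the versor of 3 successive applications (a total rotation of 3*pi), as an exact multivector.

Because a rotor carries half the rotation angle, composing 3 copies of this γ13-plane rotor multiplies the phase: 3*(pi/2) = 3*pi/2, hence R^3 = cos(3*pi/2) - sin(3*pi/2)*γ13.
cos(3*pi/2) = 0 and sin(3*pi/2) = -1, so R^3 = γ13. The net rotation is 1*pi (after discarding 1 full turn, each of which contributes a factor -1 to the rotor); the rotor keeps the half-angle phase exactly.
Answer: γ13


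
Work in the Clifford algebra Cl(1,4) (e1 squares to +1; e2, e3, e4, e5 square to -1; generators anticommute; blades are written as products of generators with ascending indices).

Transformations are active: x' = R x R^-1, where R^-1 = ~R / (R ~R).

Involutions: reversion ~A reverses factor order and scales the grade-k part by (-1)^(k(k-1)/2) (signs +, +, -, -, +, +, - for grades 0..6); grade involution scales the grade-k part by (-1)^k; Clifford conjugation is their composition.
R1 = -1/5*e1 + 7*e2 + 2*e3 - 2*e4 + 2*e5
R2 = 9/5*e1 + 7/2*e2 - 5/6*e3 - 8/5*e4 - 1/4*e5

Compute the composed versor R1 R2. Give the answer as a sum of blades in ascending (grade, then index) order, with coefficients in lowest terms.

Distribute over the terms of R1 (each basis-blade product reordered to ascending indices, repeated generators contracted through their squares):
(-1/5*e1) R2 = -9/25 - 7/10*e1 e2 + 1/6*e1 e3 + 8/25*e1 e4 + 1/20*e1 e5
(7*e2) R2 = -49/2 - 63/5*e1 e2 - 35/6*e2 e3 - 56/5*e2 e4 - 7/4*e2 e5
(2*e3) R2 = 5/3 - 18/5*e1 e3 - 7*e2 e3 - 16/5*e3 e4 - 1/2*e3 e5
(-2*e4) R2 = -16/5 + 18/5*e1 e4 + 7*e2 e4 - 5/3*e3 e4 + 1/2*e4 e5
(2*e5) R2 = 1/2 - 18/5*e1 e5 - 7*e2 e5 + 5/3*e3 e5 + 16/5*e4 e5
Summing the partial products and collecting blades:
Answer: -1942/75 - 133/10*e1 e2 - 103/30*e1 e3 + 98/25*e1 e4 - 71/20*e1 e5 - 77/6*e2 e3 - 21/5*e2 e4 - 35/4*e2 e5 - 73/15*e3 e4 + 7/6*e3 e5 + 37/10*e4 e5


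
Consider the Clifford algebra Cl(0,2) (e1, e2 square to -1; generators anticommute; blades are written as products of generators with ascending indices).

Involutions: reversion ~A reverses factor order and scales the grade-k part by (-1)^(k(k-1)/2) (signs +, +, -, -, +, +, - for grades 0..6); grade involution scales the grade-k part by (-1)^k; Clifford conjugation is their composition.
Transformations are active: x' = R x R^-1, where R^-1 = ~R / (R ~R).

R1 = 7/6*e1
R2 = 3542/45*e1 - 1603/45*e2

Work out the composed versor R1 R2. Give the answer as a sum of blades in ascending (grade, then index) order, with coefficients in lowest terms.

Distribute over the terms of R1 (each basis-blade product reordered to ascending indices, repeated generators contracted through their squares):
(7/6*e1) R2 = -12397/135 - 11221/270*e1 e2
Answer: -12397/135 - 11221/270*e1 e2


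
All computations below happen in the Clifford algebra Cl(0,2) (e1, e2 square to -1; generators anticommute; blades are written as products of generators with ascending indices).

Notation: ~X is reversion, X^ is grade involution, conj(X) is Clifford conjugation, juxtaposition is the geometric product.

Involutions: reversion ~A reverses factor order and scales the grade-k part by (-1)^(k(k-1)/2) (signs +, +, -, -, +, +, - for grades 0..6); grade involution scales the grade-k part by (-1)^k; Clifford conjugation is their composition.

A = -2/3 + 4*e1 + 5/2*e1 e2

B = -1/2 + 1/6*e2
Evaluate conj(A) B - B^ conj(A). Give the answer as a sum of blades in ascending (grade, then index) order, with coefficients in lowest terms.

first term: 1/3 + 29/12*e1 - 1/9*e2 + 7/12*e1 e2
second term: 1/3 + 29/12*e1 + 1/9*e2 + 7/12*e1 e2
Answer: -2/9*e2


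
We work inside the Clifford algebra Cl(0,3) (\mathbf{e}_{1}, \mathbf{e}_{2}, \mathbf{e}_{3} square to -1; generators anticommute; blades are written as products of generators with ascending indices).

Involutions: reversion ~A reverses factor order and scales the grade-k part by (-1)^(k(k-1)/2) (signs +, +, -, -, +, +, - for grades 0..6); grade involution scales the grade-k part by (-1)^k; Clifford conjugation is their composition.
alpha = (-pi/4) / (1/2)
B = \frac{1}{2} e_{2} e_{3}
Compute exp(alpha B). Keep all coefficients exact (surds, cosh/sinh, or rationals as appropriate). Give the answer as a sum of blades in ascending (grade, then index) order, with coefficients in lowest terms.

B^2 = (\frac{1}{2})^2*(e_{2} e_{3})^2 = \frac{1}{4}*(-1) = -\frac{1}{4} (a basis 2-blade squares to minus the product of its generators' squares).
B^2 = -\frac{1}{4} — a negative square means the series sums to a rotation: l = \frac{1}{2}, alpha*l = - \frac{\pi}{4}, so exp(alpha B) = cos(- \frac{\pi}{4}) + (sin(- \frac{\pi}{4})/(\frac{1}{2}))*B = \frac{\sqrt{2}}{2} + (- \sqrt{2})*B.
Answer: \frac{\sqrt{2}}{2} - \frac{\sqrt{2}}{2} e_{2} e_{3}


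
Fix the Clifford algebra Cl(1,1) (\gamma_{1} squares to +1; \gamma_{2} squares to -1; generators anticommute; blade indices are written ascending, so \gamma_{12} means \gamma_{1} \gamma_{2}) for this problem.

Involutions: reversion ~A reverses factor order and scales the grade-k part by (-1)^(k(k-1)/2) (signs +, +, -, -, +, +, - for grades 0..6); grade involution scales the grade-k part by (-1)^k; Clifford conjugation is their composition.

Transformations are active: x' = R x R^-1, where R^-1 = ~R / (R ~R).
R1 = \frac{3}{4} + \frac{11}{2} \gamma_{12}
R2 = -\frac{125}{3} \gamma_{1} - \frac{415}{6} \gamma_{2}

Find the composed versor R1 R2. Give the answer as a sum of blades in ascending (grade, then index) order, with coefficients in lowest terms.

Distribute over the terms of R1 (each basis-blade product reordered to ascending indices, repeated generators contracted through their squares):
(\frac{3}{4}) R2 = -\frac{125}{4} \gamma_{1} - \frac{415}{8} \gamma_{2}
(\frac{11}{2} \gamma_{12}) R2 = \frac{4565}{12} \gamma_{1} + \frac{1375}{6} \gamma_{2}
Summing the partial products and collecting blades:
Answer: \frac{2095}{6} \gamma_{1} + \frac{4255}{24} \gamma_{2}


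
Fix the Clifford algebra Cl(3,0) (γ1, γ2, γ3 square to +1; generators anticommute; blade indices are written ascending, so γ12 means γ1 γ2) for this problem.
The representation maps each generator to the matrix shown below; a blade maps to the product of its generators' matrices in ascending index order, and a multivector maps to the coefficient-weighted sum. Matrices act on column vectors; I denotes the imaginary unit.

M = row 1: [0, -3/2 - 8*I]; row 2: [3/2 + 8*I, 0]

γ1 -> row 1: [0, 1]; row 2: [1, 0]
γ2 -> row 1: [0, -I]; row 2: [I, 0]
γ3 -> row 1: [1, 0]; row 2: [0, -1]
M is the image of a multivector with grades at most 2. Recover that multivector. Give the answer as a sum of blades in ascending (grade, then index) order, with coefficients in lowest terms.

Method: 1, rho(γ1), rho(γ2), rho(γ3) form a trace-orthogonal basis of the 2x2 complex matrices (tr(X Y) = 2 if X = Y, else 0), so M = m0*1 + m1*rho(γ1) + m2*rho(γ2) + m3*rho(γ3) with m0 = tr(M)/2 = 0, m1 = tr(M rho(γ1))/2 = 0, m2 = tr(M rho(γ2))/2 = 8 - 3*I/2, m3 = tr(M rho(γ3))/2 = 0.
Multiplying table entries, the bivector images are rho(γ12) = I*rho(γ3), rho(γ13) = -I*rho(γ2), rho(γ23) = I*rho(γ1); with real blade coefficients the real parts of m0..m3 are the coefficients of 1, γ1, γ2, γ3 and the imaginary parts give the bivectors (γ23: Im m1, γ13: -Im m2, γ12: Im m3).
Answer: 8*γ2 + 3/2*γ13


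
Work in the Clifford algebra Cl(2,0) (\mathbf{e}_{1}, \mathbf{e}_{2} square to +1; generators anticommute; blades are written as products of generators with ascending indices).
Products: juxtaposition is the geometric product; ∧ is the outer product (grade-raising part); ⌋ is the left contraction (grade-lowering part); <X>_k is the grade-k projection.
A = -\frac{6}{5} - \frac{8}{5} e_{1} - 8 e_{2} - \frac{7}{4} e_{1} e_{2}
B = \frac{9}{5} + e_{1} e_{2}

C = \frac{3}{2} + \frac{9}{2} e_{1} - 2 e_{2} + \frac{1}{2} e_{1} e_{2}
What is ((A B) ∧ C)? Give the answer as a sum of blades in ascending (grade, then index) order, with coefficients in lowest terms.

step 1: -\frac{41}{100} + \frac{128}{25} e_{1} - 16 e_{2} - \frac{87}{20} e_{1} e_{2}
step 2: -\frac{123}{200} + \frac{1167}{200} e_{1} - \frac{1159}{50} e_{2} + \frac{5503}{100} e_{1} e_{2}
Answer: -\frac{123}{200} + \frac{1167}{200} e_{1} - \frac{1159}{50} e_{2} + \frac{5503}{100} e_{1} e_{2}


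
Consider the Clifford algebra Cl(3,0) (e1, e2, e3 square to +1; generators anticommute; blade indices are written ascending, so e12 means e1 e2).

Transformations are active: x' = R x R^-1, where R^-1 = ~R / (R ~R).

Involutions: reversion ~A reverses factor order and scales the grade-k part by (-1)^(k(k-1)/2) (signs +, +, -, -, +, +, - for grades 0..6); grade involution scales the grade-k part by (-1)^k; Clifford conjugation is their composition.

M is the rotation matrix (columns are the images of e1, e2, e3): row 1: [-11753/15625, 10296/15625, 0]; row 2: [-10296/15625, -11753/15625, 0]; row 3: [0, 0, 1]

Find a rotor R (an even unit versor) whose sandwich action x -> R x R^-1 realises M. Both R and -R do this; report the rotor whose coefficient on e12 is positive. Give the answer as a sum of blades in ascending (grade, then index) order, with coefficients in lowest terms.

Method: write R = a + b12*e12 + b13*e13 + b23*e23 with a^2 + b12^2 + b13^2 + b23^2 = 1 (so R^-1 = ~R). Expanding the columns R e_j ~R gives tr M = 4a^2 - 1 and, from the antisymmetric part, M21 - M12 = -4a*b12, M13 - M31 = 4a*b13, M32 - M23 = -4a*b23.
Here tr M = -7881/15625, so a^2 = (1 + tr M)/4 = 1936/15625 and a = ±44/125. Taking a = 44/125: M21 - M12 = -20592/15625, M13 - M31 = 0, M32 - M23 = 0, giving b12 = 117/125, b13 = 0, b23 = 0, i.e. R = 44/125 + 117/125*e12.
Its e12 coefficient is already positive.
Answer: 44/125 + 117/125*e12. Uniqueness: Spin(3) -> SO(3) maps R and -R to the same rotation of trace -7881/15625; fixing the sign of the e12 coefficient removes the ambiguity.


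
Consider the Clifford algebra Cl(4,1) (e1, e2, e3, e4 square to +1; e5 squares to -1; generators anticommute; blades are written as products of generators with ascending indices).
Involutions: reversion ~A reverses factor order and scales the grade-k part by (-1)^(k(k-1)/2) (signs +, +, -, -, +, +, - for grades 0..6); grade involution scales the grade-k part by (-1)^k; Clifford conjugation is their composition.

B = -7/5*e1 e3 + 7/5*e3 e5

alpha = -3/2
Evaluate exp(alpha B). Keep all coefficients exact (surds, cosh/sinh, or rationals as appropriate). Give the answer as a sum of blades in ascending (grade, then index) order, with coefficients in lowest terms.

B^2 term by term: the squares give (-7/5)^2*(e1 e3)^2 + (7/5)^2*(e3 e5)^2 = 49/25*(-1) + 49/25*(+1) = 0 (each basis 2-blade squares to minus the product of its generators' squares); cross terms between blades sharing an index anticommute and cancel. So B^2 = 0.
B^2 = 0, hence only two terms survive: exp(alpha B) = 1 + alpha B (parabolic case).
Answer: 1 + 21/10*e1 e3 - 21/10*e3 e5


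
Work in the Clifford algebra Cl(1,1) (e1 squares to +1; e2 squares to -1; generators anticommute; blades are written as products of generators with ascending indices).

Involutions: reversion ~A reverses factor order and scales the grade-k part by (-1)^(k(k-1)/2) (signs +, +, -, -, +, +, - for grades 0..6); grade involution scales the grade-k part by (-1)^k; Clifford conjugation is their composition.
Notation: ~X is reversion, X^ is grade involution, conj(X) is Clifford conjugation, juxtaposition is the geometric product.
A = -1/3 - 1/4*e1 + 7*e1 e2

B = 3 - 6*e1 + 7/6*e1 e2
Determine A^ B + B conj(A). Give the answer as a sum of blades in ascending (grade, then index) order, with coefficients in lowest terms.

first term: 17/3 + 11/4*e1 + 1015/24*e2 + 371/18*e1 e2
second term: -32/3 + 11/4*e1 + 1001/24*e2 - 385/18*e1 e2
Answer: -5 + 11/2*e1 + 84*e2 - 7/9*e1 e2


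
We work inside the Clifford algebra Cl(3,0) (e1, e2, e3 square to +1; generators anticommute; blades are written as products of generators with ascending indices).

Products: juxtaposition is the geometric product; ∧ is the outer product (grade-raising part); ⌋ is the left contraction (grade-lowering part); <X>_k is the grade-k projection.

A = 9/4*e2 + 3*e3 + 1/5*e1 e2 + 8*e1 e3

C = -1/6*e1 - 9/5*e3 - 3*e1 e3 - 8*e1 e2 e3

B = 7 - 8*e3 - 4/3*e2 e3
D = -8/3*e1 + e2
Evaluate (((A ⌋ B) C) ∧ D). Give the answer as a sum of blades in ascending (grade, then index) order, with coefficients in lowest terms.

step 1: -24 + 4*e2 - 3*e3
step 2: 27/5 - 5*e1 + 216/5*e3 + 74/3*e1 e2 + 207/2*e1 e3 - 36/5*e2 e3 + 204*e1 e2 e3
step 3: -72/5*e1 + 27/5*e2 - 5*e1 e2 + 576/5*e1 e3 - 216/5*e2 e3 - 843/10*e1 e2 e3
Answer: -72/5*e1 + 27/5*e2 - 5*e1 e2 + 576/5*e1 e3 - 216/5*e2 e3 - 843/10*e1 e2 e3


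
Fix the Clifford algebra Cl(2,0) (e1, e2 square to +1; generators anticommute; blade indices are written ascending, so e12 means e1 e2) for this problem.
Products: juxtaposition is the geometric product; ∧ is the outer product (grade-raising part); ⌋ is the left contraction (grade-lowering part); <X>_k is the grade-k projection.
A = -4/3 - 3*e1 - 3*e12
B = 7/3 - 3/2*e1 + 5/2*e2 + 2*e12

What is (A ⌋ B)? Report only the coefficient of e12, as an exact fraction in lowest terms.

step 1: 133/18 + 2*e1 - 28/3*e2 - 8/3*e12
Answer: -8/3
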